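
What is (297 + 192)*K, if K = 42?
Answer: 20538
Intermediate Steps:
(297 + 192)*K = (297 + 192)*42 = 489*42 = 20538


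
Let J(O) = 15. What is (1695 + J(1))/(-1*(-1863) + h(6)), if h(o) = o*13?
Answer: 570/647 ≈ 0.88099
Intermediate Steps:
h(o) = 13*o
(1695 + J(1))/(-1*(-1863) + h(6)) = (1695 + 15)/(-1*(-1863) + 13*6) = 1710/(1863 + 78) = 1710/1941 = 1710*(1/1941) = 570/647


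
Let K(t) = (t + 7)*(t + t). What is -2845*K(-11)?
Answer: -250360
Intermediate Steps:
K(t) = 2*t*(7 + t) (K(t) = (7 + t)*(2*t) = 2*t*(7 + t))
-2845*K(-11) = -5690*(-11)*(7 - 11) = -5690*(-11)*(-4) = -2845*88 = -250360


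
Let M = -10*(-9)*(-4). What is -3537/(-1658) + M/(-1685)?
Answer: 1311345/558746 ≈ 2.3469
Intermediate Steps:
M = -360 (M = 90*(-4) = -360)
-3537/(-1658) + M/(-1685) = -3537/(-1658) - 360/(-1685) = -3537*(-1/1658) - 360*(-1/1685) = 3537/1658 + 72/337 = 1311345/558746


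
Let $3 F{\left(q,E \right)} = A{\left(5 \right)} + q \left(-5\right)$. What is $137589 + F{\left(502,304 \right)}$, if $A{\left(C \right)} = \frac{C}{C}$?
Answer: $\frac{410258}{3} \approx 1.3675 \cdot 10^{5}$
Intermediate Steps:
$A{\left(C \right)} = 1$
$F{\left(q,E \right)} = \frac{1}{3} - \frac{5 q}{3}$ ($F{\left(q,E \right)} = \frac{1 + q \left(-5\right)}{3} = \frac{1 - 5 q}{3} = \frac{1}{3} - \frac{5 q}{3}$)
$137589 + F{\left(502,304 \right)} = 137589 + \left(\frac{1}{3} - \frac{2510}{3}\right) = 137589 - \frac{2509}{3} = \frac{410258}{3}$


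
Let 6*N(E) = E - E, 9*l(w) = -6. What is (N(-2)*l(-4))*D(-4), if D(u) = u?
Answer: 0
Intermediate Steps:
l(w) = -⅔ (l(w) = (⅑)*(-6) = -⅔)
N(E) = 0 (N(E) = (E - E)/6 = (⅙)*0 = 0)
(N(-2)*l(-4))*D(-4) = (0*(-⅔))*(-4) = 0*(-4) = 0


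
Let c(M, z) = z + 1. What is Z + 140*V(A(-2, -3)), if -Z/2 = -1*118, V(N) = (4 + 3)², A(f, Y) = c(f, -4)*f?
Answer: 7096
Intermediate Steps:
c(M, z) = 1 + z
A(f, Y) = -3*f (A(f, Y) = (1 - 4)*f = -3*f)
V(N) = 49 (V(N) = 7² = 49)
Z = 236 (Z = -(-2)*118 = -2*(-118) = 236)
Z + 140*V(A(-2, -3)) = 236 + 140*49 = 236 + 6860 = 7096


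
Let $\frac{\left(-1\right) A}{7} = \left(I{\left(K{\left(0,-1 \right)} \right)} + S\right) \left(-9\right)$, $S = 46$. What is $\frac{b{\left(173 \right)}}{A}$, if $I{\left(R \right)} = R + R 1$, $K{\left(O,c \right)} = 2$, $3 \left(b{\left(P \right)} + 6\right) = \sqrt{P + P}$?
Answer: $- \frac{1}{525} + \frac{\sqrt{346}}{9450} \approx 6.3606 \cdot 10^{-5}$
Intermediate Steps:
$b{\left(P \right)} = -6 + \frac{\sqrt{2} \sqrt{P}}{3}$ ($b{\left(P \right)} = -6 + \frac{\sqrt{P + P}}{3} = -6 + \frac{\sqrt{2 P}}{3} = -6 + \frac{\sqrt{2} \sqrt{P}}{3}$)
$I{\left(R \right)} = 2 R$ ($I{\left(R \right)} = R + R = 2 R$)
$A = 3150$ ($A = - 7 \left(2 \cdot 2 + 46\right) \left(-9\right) = - 7 \left(4 + 46\right) \left(-9\right) = - 7 \cdot 50 \left(-9\right) = \left(-7\right) \left(-450\right) = 3150$)
$\frac{b{\left(173 \right)}}{A} = \frac{-6 + \frac{\sqrt{2} \sqrt{173}}{3}}{3150} = \left(-6 + \frac{\sqrt{346}}{3}\right) \frac{1}{3150} = - \frac{1}{525} + \frac{\sqrt{346}}{9450}$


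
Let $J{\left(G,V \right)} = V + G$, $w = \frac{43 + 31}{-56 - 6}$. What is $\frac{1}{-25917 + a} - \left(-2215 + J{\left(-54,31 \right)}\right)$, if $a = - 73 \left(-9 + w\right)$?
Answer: $\frac{1746443411}{780359} \approx 2238.0$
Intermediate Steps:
$w = - \frac{37}{31}$ ($w = \frac{74}{-62} = 74 \left(- \frac{1}{62}\right) = - \frac{37}{31} \approx -1.1935$)
$J{\left(G,V \right)} = G + V$
$a = \frac{23068}{31}$ ($a = - 73 \left(-9 - \frac{37}{31}\right) = \left(-73\right) \left(- \frac{316}{31}\right) = \frac{23068}{31} \approx 744.13$)
$\frac{1}{-25917 + a} - \left(-2215 + J{\left(-54,31 \right)}\right) = \frac{1}{-25917 + \frac{23068}{31}} + \left(2215 - \left(-54 + 31\right)\right) = \frac{1}{- \frac{780359}{31}} + \left(2215 - -23\right) = - \frac{31}{780359} + \left(2215 + 23\right) = - \frac{31}{780359} + 2238 = \frac{1746443411}{780359}$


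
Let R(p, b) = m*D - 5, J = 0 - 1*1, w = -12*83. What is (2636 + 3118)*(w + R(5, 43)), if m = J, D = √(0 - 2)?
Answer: -5759754 - 5754*I*√2 ≈ -5.7598e+6 - 8137.4*I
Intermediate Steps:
D = I*√2 (D = √(-2) = I*√2 ≈ 1.4142*I)
w = -996
J = -1 (J = 0 - 1 = -1)
m = -1
R(p, b) = -5 - I*√2 (R(p, b) = -I*√2 - 5 = -5 - I*√2)
(2636 + 3118)*(w + R(5, 43)) = (2636 + 3118)*(-996 + (-5 - I*√2)) = 5754*(-1001 - I*√2) = -5759754 - 5754*I*√2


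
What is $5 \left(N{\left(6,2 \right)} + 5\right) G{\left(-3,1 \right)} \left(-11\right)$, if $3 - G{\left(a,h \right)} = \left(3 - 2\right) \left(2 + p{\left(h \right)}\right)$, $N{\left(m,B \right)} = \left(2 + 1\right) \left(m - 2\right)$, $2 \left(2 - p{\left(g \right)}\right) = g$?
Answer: $\frac{935}{2} \approx 467.5$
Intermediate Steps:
$p{\left(g \right)} = 2 - \frac{g}{2}$
$N{\left(m,B \right)} = -6 + 3 m$ ($N{\left(m,B \right)} = 3 \left(-2 + m\right) = -6 + 3 m$)
$G{\left(a,h \right)} = -1 + \frac{h}{2}$ ($G{\left(a,h \right)} = 3 - \left(3 - 2\right) \left(2 - \left(-2 + \frac{h}{2}\right)\right) = 3 - 1 \left(4 - \frac{h}{2}\right) = 3 - \left(4 - \frac{h}{2}\right) = 3 + \left(-4 + \frac{h}{2}\right) = -1 + \frac{h}{2}$)
$5 \left(N{\left(6,2 \right)} + 5\right) G{\left(-3,1 \right)} \left(-11\right) = 5 \left(\left(-6 + 3 \cdot 6\right) + 5\right) \left(-1 + \frac{1}{2} \cdot 1\right) \left(-11\right) = 5 \left(\left(-6 + 18\right) + 5\right) \left(-1 + \frac{1}{2}\right) \left(-11\right) = 5 \left(12 + 5\right) \left(- \frac{1}{2}\right) \left(-11\right) = 5 \cdot 17 \left(- \frac{1}{2}\right) \left(-11\right) = 85 \left(- \frac{1}{2}\right) \left(-11\right) = \left(- \frac{85}{2}\right) \left(-11\right) = \frac{935}{2}$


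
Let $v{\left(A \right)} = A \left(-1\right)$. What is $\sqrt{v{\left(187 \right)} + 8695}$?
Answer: $2 \sqrt{2127} \approx 92.239$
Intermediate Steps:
$v{\left(A \right)} = - A$
$\sqrt{v{\left(187 \right)} + 8695} = \sqrt{\left(-1\right) 187 + 8695} = \sqrt{-187 + 8695} = \sqrt{8508} = 2 \sqrt{2127}$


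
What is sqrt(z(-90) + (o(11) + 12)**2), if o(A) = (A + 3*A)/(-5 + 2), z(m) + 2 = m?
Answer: 2*I*sqrt(191)/3 ≈ 9.2135*I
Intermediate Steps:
z(m) = -2 + m
o(A) = -4*A/3 (o(A) = (4*A)/(-3) = (4*A)*(-1/3) = -4*A/3)
sqrt(z(-90) + (o(11) + 12)**2) = sqrt((-2 - 90) + (-4/3*11 + 12)**2) = sqrt(-92 + (-44/3 + 12)**2) = sqrt(-92 + (-8/3)**2) = sqrt(-92 + 64/9) = sqrt(-764/9) = 2*I*sqrt(191)/3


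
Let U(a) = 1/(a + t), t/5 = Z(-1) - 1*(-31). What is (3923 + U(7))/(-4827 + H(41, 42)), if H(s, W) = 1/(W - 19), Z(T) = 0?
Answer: -14617121/17985240 ≈ -0.81273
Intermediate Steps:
t = 155 (t = 5*(0 - 1*(-31)) = 5*(0 + 31) = 5*31 = 155)
H(s, W) = 1/(-19 + W)
U(a) = 1/(155 + a) (U(a) = 1/(a + 155) = 1/(155 + a))
(3923 + U(7))/(-4827 + H(41, 42)) = (3923 + 1/(155 + 7))/(-4827 + 1/(-19 + 42)) = (3923 + 1/162)/(-4827 + 1/23) = 635527/(162*(-111020/23)) = (635527/162)*(-23/111020) = -14617121/17985240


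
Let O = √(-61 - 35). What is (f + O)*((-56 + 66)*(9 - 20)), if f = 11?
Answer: -1210 - 440*I*√6 ≈ -1210.0 - 1077.8*I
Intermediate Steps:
O = 4*I*√6 (O = √(-96) = 4*I*√6 ≈ 9.798*I)
(f + O)*((-56 + 66)*(9 - 20)) = (11 + 4*I*√6)*((-56 + 66)*(9 - 20)) = (11 + 4*I*√6)*(10*(-11)) = (11 + 4*I*√6)*(-110) = -1210 - 440*I*√6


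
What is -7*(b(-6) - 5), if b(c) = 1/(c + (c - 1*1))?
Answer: 462/13 ≈ 35.538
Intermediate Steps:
b(c) = 1/(-1 + 2*c) (b(c) = 1/(c + (c - 1)) = 1/(c + (-1 + c)) = 1/(-1 + 2*c))
-7*(b(-6) - 5) = -7*(1/(-1 + 2*(-6)) - 5) = -7*(1/(-1 - 12) - 5) = -7*(1/(-13) - 5) = -7*(-1/13 - 5) = -7*(-66/13) = 462/13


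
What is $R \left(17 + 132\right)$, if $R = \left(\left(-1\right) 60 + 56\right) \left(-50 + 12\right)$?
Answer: $22648$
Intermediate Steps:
$R = 152$ ($R = \left(-60 + 56\right) \left(-38\right) = \left(-4\right) \left(-38\right) = 152$)
$R \left(17 + 132\right) = 152 \left(17 + 132\right) = 152 \cdot 149 = 22648$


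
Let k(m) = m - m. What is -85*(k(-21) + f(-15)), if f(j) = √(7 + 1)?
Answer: -170*√2 ≈ -240.42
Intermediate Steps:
f(j) = 2*√2 (f(j) = √8 = 2*√2)
k(m) = 0
-85*(k(-21) + f(-15)) = -85*(0 + 2*√2) = -170*√2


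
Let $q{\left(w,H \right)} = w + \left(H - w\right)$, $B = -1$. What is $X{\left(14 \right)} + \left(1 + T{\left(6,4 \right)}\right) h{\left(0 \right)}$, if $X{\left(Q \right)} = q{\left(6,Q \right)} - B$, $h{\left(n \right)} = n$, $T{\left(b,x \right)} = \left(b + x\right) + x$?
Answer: $15$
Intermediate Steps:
$q{\left(w,H \right)} = H$
$T{\left(b,x \right)} = b + 2 x$
$X{\left(Q \right)} = 1 + Q$ ($X{\left(Q \right)} = Q - -1 = Q + 1 = 1 + Q$)
$X{\left(14 \right)} + \left(1 + T{\left(6,4 \right)}\right) h{\left(0 \right)} = \left(1 + 14\right) + \left(1 + \left(6 + 2 \cdot 4\right)\right) 0 = 15 + \left(1 + \left(6 + 8\right)\right) 0 = 15 + \left(1 + 14\right) 0 = 15 + 15 \cdot 0 = 15 + 0 = 15$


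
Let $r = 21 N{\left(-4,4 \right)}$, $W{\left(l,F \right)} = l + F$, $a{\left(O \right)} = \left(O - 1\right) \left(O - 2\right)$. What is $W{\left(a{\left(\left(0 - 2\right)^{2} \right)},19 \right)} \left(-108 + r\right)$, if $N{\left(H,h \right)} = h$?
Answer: $-600$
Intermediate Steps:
$a{\left(O \right)} = \left(-1 + O\right) \left(-2 + O\right)$
$W{\left(l,F \right)} = F + l$
$r = 84$ ($r = 21 \cdot 4 = 84$)
$W{\left(a{\left(\left(0 - 2\right)^{2} \right)},19 \right)} \left(-108 + r\right) = \left(19 + \left(2 + \left(\left(0 - 2\right)^{2}\right)^{2} - 3 \left(0 - 2\right)^{2}\right)\right) \left(-108 + 84\right) = \left(19 + \left(2 + \left(\left(-2\right)^{2}\right)^{2} - 3 \left(-2\right)^{2}\right)\right) \left(-24\right) = \left(19 + \left(2 + 4^{2} - 12\right)\right) \left(-24\right) = \left(19 + \left(2 + 16 - 12\right)\right) \left(-24\right) = \left(19 + 6\right) \left(-24\right) = 25 \left(-24\right) = -600$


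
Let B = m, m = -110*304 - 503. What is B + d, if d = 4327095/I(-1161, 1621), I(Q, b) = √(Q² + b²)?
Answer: -33943 + 4327095*√3975562/3975562 ≈ -31773.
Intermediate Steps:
m = -33943 (m = -33440 - 503 = -33943)
B = -33943
d = 4327095*√3975562/3975562 (d = 4327095/(√((-1161)² + 1621²)) = 4327095/(√(1347921 + 2627641)) = 4327095/(√3975562) = 4327095*(√3975562/3975562) = 4327095*√3975562/3975562 ≈ 2170.2)
B + d = -33943 + 4327095*√3975562/3975562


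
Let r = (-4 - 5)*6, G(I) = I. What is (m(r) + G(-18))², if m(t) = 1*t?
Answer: 5184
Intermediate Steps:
r = -54 (r = -9*6 = -54)
m(t) = t
(m(r) + G(-18))² = (-54 - 18)² = (-72)² = 5184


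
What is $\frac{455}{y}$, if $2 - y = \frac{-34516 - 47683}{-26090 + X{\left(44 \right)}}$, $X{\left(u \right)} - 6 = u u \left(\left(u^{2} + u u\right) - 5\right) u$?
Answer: $\frac{21409728860}{94120441} \approx 227.47$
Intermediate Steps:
$X{\left(u \right)} = 6 + u^{3} \left(-5 + 2 u^{2}\right)$ ($X{\left(u \right)} = 6 + u u \left(\left(u^{2} + u u\right) - 5\right) u = 6 + u^{2} \left(\left(u^{2} + u^{2}\right) - 5\right) u = 6 + u^{2} \left(2 u^{2} - 5\right) u = 6 + u^{2} \left(-5 + 2 u^{2}\right) u = 6 + u^{3} \left(-5 + 2 u^{2}\right)$)
$y = \frac{658843087}{329380444}$ ($y = 2 - \frac{-34516 - 47683}{-26090 + \left(6 - 5 \cdot 44^{3} + 2 \cdot 44^{5}\right)} = 2 - - \frac{82199}{-26090 + \left(6 - 425920 + 2 \cdot 164916224\right)} = 2 - - \frac{82199}{-26090 + \left(6 - 425920 + 329832448\right)} = 2 - - \frac{82199}{-26090 + 329406534} = 2 - - \frac{82199}{329380444} = 2 + \frac{82199}{329380444} = \frac{658843087}{329380444} \approx 2.0002$)
$\frac{455}{y} = \frac{455}{\frac{658843087}{329380444}} = 455 \cdot \frac{329380444}{658843087} = \frac{21409728860}{94120441}$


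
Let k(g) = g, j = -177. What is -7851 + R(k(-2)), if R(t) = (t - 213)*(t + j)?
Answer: 30634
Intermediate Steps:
R(t) = (-213 + t)*(-177 + t) (R(t) = (t - 213)*(t - 177) = (-213 + t)*(-177 + t))
-7851 + R(k(-2)) = -7851 + (37701 + (-2)**2 - 390*(-2)) = -7851 + (37701 + 4 + 780) = -7851 + 38485 = 30634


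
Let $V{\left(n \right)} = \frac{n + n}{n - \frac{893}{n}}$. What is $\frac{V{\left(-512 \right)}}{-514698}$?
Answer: $- \frac{262144}{67232683599} \approx -3.8991 \cdot 10^{-6}$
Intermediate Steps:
$V{\left(n \right)} = \frac{2 n}{n - \frac{893}{n}}$
$\frac{V{\left(-512 \right)}}{-514698} = \frac{2 \left(-512\right)^{2} \frac{1}{-893 + \left(-512\right)^{2}}}{-514698} = 2 \cdot 262144 \frac{1}{-893 + 262144} \left(- \frac{1}{514698}\right) = 2 \cdot 262144 \cdot \frac{1}{261251} \left(- \frac{1}{514698}\right) = \frac{524288}{261251} \left(- \frac{1}{514698}\right) = - \frac{262144}{67232683599}$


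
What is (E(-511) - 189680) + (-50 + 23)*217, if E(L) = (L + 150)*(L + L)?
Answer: 173403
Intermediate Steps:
E(L) = 2*L*(150 + L) (E(L) = (150 + L)*(2*L) = 2*L*(150 + L))
(E(-511) - 189680) + (-50 + 23)*217 = (2*(-511)*(150 - 511) - 189680) + (-50 + 23)*217 = (2*(-511)*(-361) - 189680) - 27*217 = (368942 - 189680) - 5859 = 179262 - 5859 = 173403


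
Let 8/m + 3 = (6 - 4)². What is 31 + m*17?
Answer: 167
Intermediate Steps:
m = 8 (m = 8/(-3 + (6 - 4)²) = 8/(-3 + 2²) = 8/(-3 + 4) = 8/1 = 8*1 = 8)
31 + m*17 = 31 + 8*17 = 31 + 136 = 167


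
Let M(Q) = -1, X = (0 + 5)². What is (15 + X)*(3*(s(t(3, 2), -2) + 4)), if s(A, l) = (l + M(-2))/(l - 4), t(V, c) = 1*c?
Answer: 540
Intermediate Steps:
X = 25 (X = 5² = 25)
t(V, c) = c
s(A, l) = (-1 + l)/(-4 + l) (s(A, l) = (l - 1)/(l - 4) = (-1 + l)/(-4 + l))
(15 + X)*(3*(s(t(3, 2), -2) + 4)) = (15 + 25)*(3*((-1 - 2)/(-4 - 2) + 4)) = 40*(3*(-3/(-6) + 4)) = 40*(3*(-⅙*(-3) + 4)) = 40*(3*(½ + 4)) = 40*(3*(9/2)) = 40*(27/2) = 540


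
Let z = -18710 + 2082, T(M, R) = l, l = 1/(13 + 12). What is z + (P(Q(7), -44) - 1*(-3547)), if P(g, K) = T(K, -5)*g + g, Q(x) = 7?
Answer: -326843/25 ≈ -13074.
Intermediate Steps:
l = 1/25 ≈ 0.040000
T(M, R) = 1/25
P(g, K) = 26*g/25 (P(g, K) = g/25 + g = 26*g/25)
z = -16628
z + (P(Q(7), -44) - 1*(-3547)) = -16628 + ((26/25)*7 - 1*(-3547)) = -16628 + (182/25 + 3547) = -16628 + 88857/25 = -326843/25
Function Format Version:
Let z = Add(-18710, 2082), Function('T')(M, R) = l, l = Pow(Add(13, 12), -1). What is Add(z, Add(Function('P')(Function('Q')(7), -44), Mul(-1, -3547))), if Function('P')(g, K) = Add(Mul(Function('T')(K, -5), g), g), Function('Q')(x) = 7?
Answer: Rational(-326843, 25) ≈ -13074.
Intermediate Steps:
l = Rational(1, 25) (l = Pow(25, -1) = Rational(1, 25) ≈ 0.040000)
Function('T')(M, R) = Rational(1, 25)
Function('P')(g, K) = Mul(Rational(26, 25), g) (Function('P')(g, K) = Add(Mul(Rational(1, 25), g), g) = Mul(Rational(26, 25), g))
z = -16628
Add(z, Add(Function('P')(Function('Q')(7), -44), Mul(-1, -3547))) = Add(-16628, Add(Mul(Rational(26, 25), 7), Mul(-1, -3547))) = Add(-16628, Add(Rational(182, 25), 3547)) = Add(-16628, Rational(88857, 25)) = Rational(-326843, 25)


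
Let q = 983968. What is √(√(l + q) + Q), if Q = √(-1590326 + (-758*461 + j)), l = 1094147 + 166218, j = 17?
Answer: √(√2244333 + I*√1939747) ≈ 42.093 + 16.544*I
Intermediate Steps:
l = 1260365
Q = I*√1939747 (Q = √(-1590326 + (-758*461 + 17)) = √(-1590326 + (-349438 + 17)) = √(-1590326 - 349421) = √(-1939747) = I*√1939747 ≈ 1392.7*I)
√(√(l + q) + Q) = √(√(1260365 + 983968) + I*√1939747) = √(√2244333 + I*√1939747)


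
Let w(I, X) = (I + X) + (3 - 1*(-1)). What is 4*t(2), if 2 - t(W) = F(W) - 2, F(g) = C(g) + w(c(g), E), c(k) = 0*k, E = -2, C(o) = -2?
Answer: 16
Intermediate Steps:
c(k) = 0
w(I, X) = 4 + I + X (w(I, X) = (I + X) + (3 + 1) = (I + X) + 4 = 4 + I + X)
F(g) = 0 (F(g) = -2 + (4 + 0 - 2) = -2 + 2 = 0)
t(W) = 4 (t(W) = 2 - (0 - 2) = 2 - 1*(-2) = 2 + 2 = 4)
4*t(2) = 4*4 = 16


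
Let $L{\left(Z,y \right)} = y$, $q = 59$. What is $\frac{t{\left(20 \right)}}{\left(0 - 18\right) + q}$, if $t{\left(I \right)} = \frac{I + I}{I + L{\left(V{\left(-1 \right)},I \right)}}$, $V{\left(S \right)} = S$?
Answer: $\frac{1}{41} \approx 0.02439$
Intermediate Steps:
$t{\left(I \right)} = 1$ ($t{\left(I \right)} = \frac{I + I}{I + I} = \frac{2 I}{2 I} = 2 I \frac{1}{2 I} = 1$)
$\frac{t{\left(20 \right)}}{\left(0 - 18\right) + q} = \frac{1}{\left(0 - 18\right) + 59} \cdot 1 = \frac{1}{-18 + 59} \cdot 1 = \frac{1}{41} \cdot 1 = \frac{1}{41}$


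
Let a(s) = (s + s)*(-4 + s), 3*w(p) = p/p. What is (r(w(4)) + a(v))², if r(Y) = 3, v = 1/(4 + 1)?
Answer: 1369/625 ≈ 2.1904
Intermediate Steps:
v = ⅕ (v = 1/5 = ⅕ ≈ 0.20000)
w(p) = ⅓ (w(p) = (p/p)/3 = (⅓)*1 = ⅓)
a(s) = 2*s*(-4 + s) (a(s) = (2*s)*(-4 + s) = 2*s*(-4 + s))
(r(w(4)) + a(v))² = (3 + 2*(⅕)*(-4 + ⅕))² = (3 + 2*(⅕)*(-19/5))² = (3 - 38/25)² = (37/25)² = 1369/625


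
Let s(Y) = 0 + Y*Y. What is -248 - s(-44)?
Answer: -2184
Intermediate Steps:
s(Y) = Y² (s(Y) = 0 + Y² = Y²)
-248 - s(-44) = -248 - 1*(-44)² = -248 - 1*1936 = -248 - 1936 = -2184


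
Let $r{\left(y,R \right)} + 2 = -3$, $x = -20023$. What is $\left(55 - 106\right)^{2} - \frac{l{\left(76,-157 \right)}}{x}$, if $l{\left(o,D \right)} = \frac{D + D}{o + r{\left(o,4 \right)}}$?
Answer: $\frac{3697667119}{1421633} \approx 2601.0$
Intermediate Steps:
$r{\left(y,R \right)} = -5$ ($r{\left(y,R \right)} = -2 - 3 = -5$)
$l{\left(o,D \right)} = \frac{2 D}{-5 + o}$ ($l{\left(o,D \right)} = \frac{D + D}{o - 5} = \frac{2 D}{-5 + o}$)
$\left(55 - 106\right)^{2} - \frac{l{\left(76,-157 \right)}}{x} = \left(55 - 106\right)^{2} - \frac{2 \left(-157\right) \frac{1}{-5 + 76}}{-20023} = \left(-51\right)^{2} - 2 \left(-157\right) \frac{1}{71} \left(- \frac{1}{20023}\right) = 2601 - 2 \left(-157\right) \frac{1}{71} \left(- \frac{1}{20023}\right) = 2601 - \left(- \frac{314}{71}\right) \left(- \frac{1}{20023}\right) = 2601 - \frac{314}{1421633} = \frac{3697667119}{1421633}$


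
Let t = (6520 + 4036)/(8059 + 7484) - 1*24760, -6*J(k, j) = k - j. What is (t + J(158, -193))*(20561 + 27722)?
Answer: -37249696150457/31086 ≈ -1.1983e+9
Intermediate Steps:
J(k, j) = -k/6 + j/6 (J(k, j) = -(k - j)/6 = -k/6 + j/6)
t = -384834124/15543 (t = 10556/15543 - 24760 = -384834124/15543 ≈ -24759.)
(t + J(158, -193))*(20561 + 27722) = (-384834124/15543 + (-⅙*158 + (⅙)*(-193)))*(20561 + 27722) = (-384834124/15543 + (-79/3 - 193/6))*48283 = (-384834124/15543 - 117/2)*48283 = -771486779/31086*48283 = -37249696150457/31086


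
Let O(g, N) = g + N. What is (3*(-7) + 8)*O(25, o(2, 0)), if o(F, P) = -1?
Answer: -312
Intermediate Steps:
O(g, N) = N + g
(3*(-7) + 8)*O(25, o(2, 0)) = (3*(-7) + 8)*(-1 + 25) = (-21 + 8)*24 = -13*24 = -312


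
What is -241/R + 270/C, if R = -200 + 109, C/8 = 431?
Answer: 427769/156884 ≈ 2.7267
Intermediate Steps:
C = 3448 (C = 8*431 = 3448)
R = -91
-241/R + 270/C = -241/(-91) + 270/3448 = -241*(-1/91) + 270*(1/3448) = 241/91 + 135/1724 = 427769/156884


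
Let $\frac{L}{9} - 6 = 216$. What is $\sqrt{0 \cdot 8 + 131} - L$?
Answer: $-1998 + \sqrt{131} \approx -1986.6$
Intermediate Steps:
$L = 1998$ ($L = 54 + 9 \cdot 216 = 54 + 1944 = 1998$)
$\sqrt{0 \cdot 8 + 131} - L = \sqrt{0 \cdot 8 + 131} - 1998 = \sqrt{0 + 131} - 1998 = \sqrt{131} - 1998 = -1998 + \sqrt{131}$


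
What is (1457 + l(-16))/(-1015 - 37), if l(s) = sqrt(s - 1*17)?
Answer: -1457/1052 - I*sqrt(33)/1052 ≈ -1.385 - 0.0054606*I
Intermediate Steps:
l(s) = sqrt(-17 + s) (l(s) = sqrt(s - 17) = sqrt(-17 + s))
(1457 + l(-16))/(-1015 - 37) = (1457 + sqrt(-17 - 16))/(-1015 - 37) = (1457 + sqrt(-33))/(-1052) = -(1457 + I*sqrt(33))/1052 = -1457/1052 - I*sqrt(33)/1052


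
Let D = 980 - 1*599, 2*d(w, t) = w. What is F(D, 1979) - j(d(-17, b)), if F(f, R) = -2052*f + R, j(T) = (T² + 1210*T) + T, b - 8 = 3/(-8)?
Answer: -3078447/4 ≈ -7.6961e+5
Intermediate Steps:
b = 61/8 (b = 8 + 3/(-8) = 8 + 3*(-⅛) = 8 - 3/8 = 61/8 ≈ 7.6250)
d(w, t) = w/2
D = 381 (D = 980 - 599 = 381)
j(T) = T² + 1211*T
F(f, R) = R - 2052*f
F(D, 1979) - j(d(-17, b)) = (1979 - 2052*381) - (½)*(-17)*(1211 + (½)*(-17)) = (1979 - 781812) - (-17)*(1211 - 17/2)/2 = -779833 - (-17)*2405/(2*2) = -779833 - 1*(-40885/4) = -779833 + 40885/4 = -3078447/4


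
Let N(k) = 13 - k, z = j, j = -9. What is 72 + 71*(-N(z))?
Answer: -1490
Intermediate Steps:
z = -9
72 + 71*(-N(z)) = 72 + 71*(-(13 - 1*(-9))) = 72 + 71*(-(13 + 9)) = 72 + 71*(-1*22) = 72 + 71*(-22) = 72 - 1562 = -1490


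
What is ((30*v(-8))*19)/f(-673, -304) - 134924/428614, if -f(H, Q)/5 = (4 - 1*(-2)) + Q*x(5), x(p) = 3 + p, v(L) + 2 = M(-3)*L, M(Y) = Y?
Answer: 186909572/259954391 ≈ 0.71901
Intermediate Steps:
v(L) = -2 - 3*L
f(H, Q) = -30 - 40*Q (f(H, Q) = -5*((4 - 1*(-2)) + Q*(3 + 5)) = -5*((4 + 2) + Q*8) = -5*(6 + 8*Q) = -30 - 40*Q)
((30*v(-8))*19)/f(-673, -304) - 134924/428614 = ((30*(-2 - 3*(-8)))*19)/(-30 - 40*(-304)) - 134924/428614 = ((30*(-2 + 24))*19)/(-30 + 12160) - 134924*1/428614 = ((30*22)*19)/12130 - 67462/214307 = (660*19)*(1/12130) - 67462/214307 = 12540*(1/12130) - 67462/214307 = 1254/1213 - 67462/214307 = 186909572/259954391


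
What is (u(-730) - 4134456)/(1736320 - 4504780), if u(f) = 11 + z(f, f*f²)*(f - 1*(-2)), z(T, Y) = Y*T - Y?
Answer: 41404480598089/553692 ≈ 7.4779e+7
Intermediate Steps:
z(T, Y) = -Y + T*Y (z(T, Y) = T*Y - Y = -Y + T*Y)
u(f) = 11 + f³*(-1 + f)*(2 + f) (u(f) = 11 + ((f*f²)*(-1 + f))*(f - 1*(-2)) = 11 + (f³*(-1 + f))*(f + 2) = 11 + (f³*(-1 + f))*(2 + f) = 11 + f³*(-1 + f)*(2 + f))
(u(-730) - 4134456)/(1736320 - 4504780) = ((11 + (-730)⁴ + (-730)⁵ - 2*(-730)³) - 4134456)/(1736320 - 4504780) = ((11 + 283982410000 - 207307159300000 - 2*(-389017000)) - 4134456)/(-2768460) = ((11 + 283982410000 - 207307159300000 + 778034000) - 4134456)*(-1/2768460) = (-207022398855989 - 4134456)*(-1/2768460) = -207022402990445*(-1/2768460) = 41404480598089/553692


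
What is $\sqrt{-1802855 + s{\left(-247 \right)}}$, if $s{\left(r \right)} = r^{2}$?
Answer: $i \sqrt{1741846} \approx 1319.8 i$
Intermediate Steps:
$\sqrt{-1802855 + s{\left(-247 \right)}} = \sqrt{-1802855 + \left(-247\right)^{2}} = \sqrt{-1802855 + 61009} = \sqrt{-1741846} = i \sqrt{1741846}$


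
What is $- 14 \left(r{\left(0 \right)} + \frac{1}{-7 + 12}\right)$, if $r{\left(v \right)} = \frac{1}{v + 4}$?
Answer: $- \frac{63}{10} \approx -6.3$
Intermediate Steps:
$r{\left(v \right)} = \frac{1}{4 + v}$
$- 14 \left(r{\left(0 \right)} + \frac{1}{-7 + 12}\right) = - 14 \left(\frac{1}{4 + 0} + \frac{1}{-7 + 12}\right) = - 14 \left(\frac{1}{4} + \frac{1}{5}\right) = \left(-14\right) \frac{9}{20} = - \frac{63}{10}$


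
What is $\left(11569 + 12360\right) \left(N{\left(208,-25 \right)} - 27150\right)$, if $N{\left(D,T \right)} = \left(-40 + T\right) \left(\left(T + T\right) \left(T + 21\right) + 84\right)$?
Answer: $-1091401690$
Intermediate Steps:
$N{\left(D,T \right)} = \left(-40 + T\right) \left(84 + 2 T \left(21 + T\right)\right)$ ($N{\left(D,T \right)} = \left(-40 + T\right) \left(2 T \left(21 + T\right) + 84\right) = \left(-40 + T\right) \left(84 + 2 T \left(21 + T\right)\right)$)
$\left(11569 + 12360\right) \left(N{\left(208,-25 \right)} - 27150\right) = \left(11569 + 12360\right) \left(\left(-3360 - -39900 - 38 \left(-25\right)^{2} + 2 \left(-25\right)^{3}\right) - 27150\right) = 23929 \left(\left(-3360 + 39900 - 23750 + 2 \left(-15625\right)\right) - 27150\right) = 23929 \left(\left(-3360 + 39900 - 23750 - 31250\right) - 27150\right) = 23929 \left(-18460 - 27150\right) = 23929 \left(-45610\right) = -1091401690$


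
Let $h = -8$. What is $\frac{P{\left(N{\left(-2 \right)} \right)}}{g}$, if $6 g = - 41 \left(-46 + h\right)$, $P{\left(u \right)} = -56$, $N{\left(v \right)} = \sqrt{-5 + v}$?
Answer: $- \frac{56}{369} \approx -0.15176$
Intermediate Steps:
$g = 369$ ($g = \frac{\left(-41\right) \left(-46 - 8\right)}{6} = \frac{\left(-41\right) \left(-54\right)}{6} = \frac{1}{6} \cdot 2214 = 369$)
$\frac{P{\left(N{\left(-2 \right)} \right)}}{g} = - \frac{56}{369}$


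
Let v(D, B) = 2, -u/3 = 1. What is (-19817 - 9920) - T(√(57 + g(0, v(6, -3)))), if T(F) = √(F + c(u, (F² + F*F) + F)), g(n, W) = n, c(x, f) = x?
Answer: -29737 - √(-3 + √57) ≈ -29739.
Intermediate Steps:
u = -3 (u = -3*1 = -3)
T(F) = √(-3 + F) (T(F) = √(F - 3) = √(-3 + F))
(-19817 - 9920) - T(√(57 + g(0, v(6, -3)))) = (-19817 - 9920) - √(-3 + √(57 + 0)) = -29737 - √(-3 + √57)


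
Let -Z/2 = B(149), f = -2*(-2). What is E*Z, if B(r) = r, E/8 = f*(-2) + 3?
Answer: 11920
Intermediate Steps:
f = 4
E = -40 (E = 8*(4*(-2) + 3) = 8*(-8 + 3) = 8*(-5) = -40)
Z = -298 (Z = -2*149 = -298)
E*Z = -40*(-298) = 11920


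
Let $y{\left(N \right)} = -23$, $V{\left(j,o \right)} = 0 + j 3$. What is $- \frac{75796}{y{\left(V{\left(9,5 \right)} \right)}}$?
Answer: $\frac{75796}{23} \approx 3295.5$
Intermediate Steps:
$V{\left(j,o \right)} = 3 j$ ($V{\left(j,o \right)} = 0 + 3 j = 3 j$)
$- \frac{75796}{y{\left(V{\left(9,5 \right)} \right)}} = - \frac{75796}{-23} = \left(-75796\right) \left(- \frac{1}{23}\right) = \frac{75796}{23}$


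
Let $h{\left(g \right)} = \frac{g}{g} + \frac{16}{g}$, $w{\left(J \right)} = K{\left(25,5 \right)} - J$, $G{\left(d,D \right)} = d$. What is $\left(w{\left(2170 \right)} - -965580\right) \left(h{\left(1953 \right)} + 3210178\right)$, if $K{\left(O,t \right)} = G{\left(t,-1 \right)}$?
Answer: $\frac{6040110691724245}{1953} \approx 3.0927 \cdot 10^{12}$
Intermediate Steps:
$K{\left(O,t \right)} = t$
$w{\left(J \right)} = 5 - J$
$h{\left(g \right)} = 1 + \frac{16}{g}$
$\left(w{\left(2170 \right)} - -965580\right) \left(h{\left(1953 \right)} + 3210178\right) = \left(\left(5 - 2170\right) - -965580\right) \left(\frac{16 + 1953}{1953} + 3210178\right) = \left(\left(5 - 2170\right) + 965580\right) \left(\frac{1}{1953} \cdot 1969 + 3210178\right) = \left(-2165 + 965580\right) \left(\frac{1969}{1953} + 3210178\right) = 963415 \cdot \frac{6269479603}{1953} = \frac{6040110691724245}{1953}$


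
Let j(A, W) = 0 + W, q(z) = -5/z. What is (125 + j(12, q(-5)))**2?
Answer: 15876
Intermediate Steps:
j(A, W) = W
(125 + j(12, q(-5)))**2 = (125 - 5/(-5))**2 = (125 - 5*(-1/5))**2 = (125 + 1)**2 = 126**2 = 15876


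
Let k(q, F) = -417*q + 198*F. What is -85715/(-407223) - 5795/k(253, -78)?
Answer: 848443864/3283439049 ≈ 0.25840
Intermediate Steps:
-85715/(-407223) - 5795/k(253, -78) = -85715/(-407223) - 5795/(-417*253 + 198*(-78)) = -85715*(-1/407223) - 5795/(-105501 - 15444) = 85715/407223 - 5795/(-120945) = 85715/407223 - 5795*(-1/120945) = 85715/407223 + 1159/24189 = 848443864/3283439049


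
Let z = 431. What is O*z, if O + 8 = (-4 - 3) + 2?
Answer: -5603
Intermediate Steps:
O = -13 (O = -8 + ((-4 - 3) + 2) = -8 + (-7 + 2) = -8 - 5 = -13)
O*z = -13*431 = -5603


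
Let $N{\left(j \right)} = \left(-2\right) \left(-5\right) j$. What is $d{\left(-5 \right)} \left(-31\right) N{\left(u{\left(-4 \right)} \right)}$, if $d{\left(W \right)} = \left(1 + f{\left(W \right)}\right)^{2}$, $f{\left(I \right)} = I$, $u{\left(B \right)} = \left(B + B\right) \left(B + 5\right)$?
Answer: $39680$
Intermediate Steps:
$u{\left(B \right)} = 2 B \left(5 + B\right)$
$N{\left(j \right)} = 10 j$
$d{\left(W \right)} = \left(1 + W\right)^{2}$
$d{\left(-5 \right)} \left(-31\right) N{\left(u{\left(-4 \right)} \right)} = \left(1 - 5\right)^{2} \left(-31\right) 10 \cdot 2 \left(-4\right) \left(5 - 4\right) = \left(-4\right)^{2} \left(-31\right) 10 \cdot 2 \left(-4\right) 1 = 16 \left(-31\right) 10 \left(-8\right) = \left(-496\right) \left(-80\right) = 39680$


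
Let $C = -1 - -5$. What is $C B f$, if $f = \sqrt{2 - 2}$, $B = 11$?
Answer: $0$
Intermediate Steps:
$C = 4$ ($C = -1 + 5 = 4$)
$f = 0$ ($f = \sqrt{0} = 0$)
$C B f = 4 \cdot 11 \cdot 0 = 44 \cdot 0 = 0$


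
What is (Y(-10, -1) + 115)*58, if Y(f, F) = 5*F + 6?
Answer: 6728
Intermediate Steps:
Y(f, F) = 6 + 5*F
(Y(-10, -1) + 115)*58 = ((6 + 5*(-1)) + 115)*58 = ((6 - 5) + 115)*58 = (1 + 115)*58 = 116*58 = 6728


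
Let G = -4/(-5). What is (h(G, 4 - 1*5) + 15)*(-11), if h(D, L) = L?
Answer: -154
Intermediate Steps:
G = ⅘ (G = -4*(-⅕) = ⅘ ≈ 0.80000)
(h(G, 4 - 1*5) + 15)*(-11) = ((4 - 1*5) + 15)*(-11) = ((4 - 5) + 15)*(-11) = (-1 + 15)*(-11) = 14*(-11) = -154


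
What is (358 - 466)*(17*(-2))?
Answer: 3672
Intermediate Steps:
(358 - 466)*(17*(-2)) = -108*(-34) = 3672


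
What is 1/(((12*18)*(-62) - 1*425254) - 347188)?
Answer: -1/785834 ≈ -1.2725e-6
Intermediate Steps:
1/(((12*18)*(-62) - 1*425254) - 347188) = 1/((216*(-62) - 425254) - 347188) = 1/((-13392 - 425254) - 347188) = 1/(-438646 - 347188) = 1/(-785834) = -1/785834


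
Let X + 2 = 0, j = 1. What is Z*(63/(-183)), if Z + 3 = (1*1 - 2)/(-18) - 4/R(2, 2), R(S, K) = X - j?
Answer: 203/366 ≈ 0.55464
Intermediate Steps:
X = -2 (X = -2 + 0 = -2)
R(S, K) = -3 (R(S, K) = -2 - 1*1 = -2 - 1 = -3)
Z = -29/18 (Z = -3 + ((1*1 - 2)/(-18) - 4/(-3)) = -3 + ((1 - 2)*(-1/18) - 4*(-1/3)) = -3 + (-1*(-1/18) + 4/3) = -3 + (1/18 + 4/3) = -3 + 25/18 = -29/18 ≈ -1.6111)
Z*(63/(-183)) = -203/(2*(-183)) = -203*(-1)/(2*183) = -29/18*(-21/61) = 203/366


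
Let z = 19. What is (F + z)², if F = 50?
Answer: 4761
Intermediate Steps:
(F + z)² = (50 + 19)² = 69² = 4761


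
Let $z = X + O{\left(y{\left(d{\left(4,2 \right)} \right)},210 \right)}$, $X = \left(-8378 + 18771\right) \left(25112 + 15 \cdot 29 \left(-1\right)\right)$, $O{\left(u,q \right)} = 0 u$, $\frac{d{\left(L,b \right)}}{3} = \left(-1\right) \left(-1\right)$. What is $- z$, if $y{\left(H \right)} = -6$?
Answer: $-256468061$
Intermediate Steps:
$d{\left(L,b \right)} = 3$ ($d{\left(L,b \right)} = 3 \left(\left(-1\right) \left(-1\right)\right) = 3 \cdot 1 = 3$)
$O{\left(u,q \right)} = 0$
$X = 256468061$ ($X = 10393 \left(25112 + 435 \left(-1\right)\right) = 10393 \left(25112 - 435\right) = 10393 \cdot 24677 = 256468061$)
$z = 256468061$ ($z = 256468061 + 0 = 256468061$)
$- z = \left(-1\right) 256468061 = -256468061$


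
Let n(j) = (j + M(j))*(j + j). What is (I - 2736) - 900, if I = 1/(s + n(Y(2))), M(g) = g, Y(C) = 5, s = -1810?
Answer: -6217561/1710 ≈ -3636.0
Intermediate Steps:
n(j) = 4*j² (n(j) = (j + j)*(j + j) = (2*j)*(2*j) = 4*j²)
I = -1/1710 (I = 1/(-1810 + 4*5²) = 1/(-1810 + 4*25) = 1/(-1810 + 100) = 1/(-1710) = -1/1710 ≈ -0.00058480)
(I - 2736) - 900 = (-1/1710 - 2736) - 900 = -4678561/1710 - 900 = -6217561/1710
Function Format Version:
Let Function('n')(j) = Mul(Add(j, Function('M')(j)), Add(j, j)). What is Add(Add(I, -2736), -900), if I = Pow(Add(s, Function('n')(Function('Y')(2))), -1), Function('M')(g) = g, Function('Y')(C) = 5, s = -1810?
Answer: Rational(-6217561, 1710) ≈ -3636.0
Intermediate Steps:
Function('n')(j) = Mul(4, Pow(j, 2)) (Function('n')(j) = Mul(Add(j, j), Add(j, j)) = Mul(Mul(2, j), Mul(2, j)) = Mul(4, Pow(j, 2)))
I = Rational(-1, 1710) (I = Pow(Add(-1810, Mul(4, Pow(5, 2))), -1) = Pow(Add(-1810, Mul(4, 25)), -1) = Pow(Add(-1810, 100), -1) = Pow(-1710, -1) = Rational(-1, 1710) ≈ -0.00058480)
Add(Add(I, -2736), -900) = Add(Add(Rational(-1, 1710), -2736), -900) = Add(Rational(-4678561, 1710), -900) = Rational(-6217561, 1710)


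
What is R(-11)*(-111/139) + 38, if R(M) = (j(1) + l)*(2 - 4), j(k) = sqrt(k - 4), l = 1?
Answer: 5504/139 + 222*I*sqrt(3)/139 ≈ 39.597 + 2.7663*I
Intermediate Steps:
j(k) = sqrt(-4 + k)
R(M) = -2 - 2*I*sqrt(3) (R(M) = (sqrt(-4 + 1) + 1)*(2 - 4) = (sqrt(-3) + 1)*(-2) = (I*sqrt(3) + 1)*(-2) = (1 + I*sqrt(3))*(-2) = -2 - 2*I*sqrt(3))
R(-11)*(-111/139) + 38 = (-2 - 2*I*sqrt(3))*(-111/139) + 38 = (222/139 + 222*I*sqrt(3)/139) + 38 = 5504/139 + 222*I*sqrt(3)/139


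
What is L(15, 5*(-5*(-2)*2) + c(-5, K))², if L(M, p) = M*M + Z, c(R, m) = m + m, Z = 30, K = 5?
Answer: 65025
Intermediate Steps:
c(R, m) = 2*m
L(M, p) = 30 + M² (L(M, p) = M*M + 30 = M² + 30 = 30 + M²)
L(15, 5*(-5*(-2)*2) + c(-5, K))² = (30 + 15²)² = (30 + 225)² = 255² = 65025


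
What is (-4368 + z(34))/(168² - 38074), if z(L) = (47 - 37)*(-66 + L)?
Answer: 2344/4925 ≈ 0.47594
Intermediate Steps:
z(L) = -660 + 10*L (z(L) = 10*(-66 + L) = -660 + 10*L)
(-4368 + z(34))/(168² - 38074) = (-4368 + (-660 + 10*34))/(168² - 38074) = (-4368 + (-660 + 340))/(28224 - 38074) = (-4368 - 320)/(-9850) = -4688*(-1/9850) = 2344/4925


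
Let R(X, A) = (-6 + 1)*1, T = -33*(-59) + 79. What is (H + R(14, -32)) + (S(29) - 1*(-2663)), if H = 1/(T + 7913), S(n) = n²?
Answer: 34776562/9939 ≈ 3499.0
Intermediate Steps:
T = 2026 (T = 1947 + 79 = 2026)
R(X, A) = -5 (R(X, A) = -5*1 = -5)
H = 1/9939 (H = 1/(2026 + 7913) = 1/9939 ≈ 0.00010061)
(H + R(14, -32)) + (S(29) - 1*(-2663)) = (1/9939 - 5) + (29² - 1*(-2663)) = -49694/9939 + (841 + 2663) = -49694/9939 + 3504 = 34776562/9939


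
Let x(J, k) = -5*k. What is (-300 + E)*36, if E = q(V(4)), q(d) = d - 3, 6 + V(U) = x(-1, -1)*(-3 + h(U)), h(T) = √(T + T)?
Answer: -11664 + 360*√2 ≈ -11155.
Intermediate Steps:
h(T) = √2*√T (h(T) = √(2*T) = √2*√T)
V(U) = -21 + 5*√2*√U (V(U) = -6 + (-5*(-1))*(-3 + √2*√U) = -6 + 5*(-3 + √2*√U) = -6 + (-15 + 5*√2*√U) = -21 + 5*√2*√U)
q(d) = -3 + d
E = -24 + 10*√2 (E = -3 + (-21 + 5*√2*√4) = -3 + (-21 + 5*√2*2) = -3 + (-21 + 10*√2) = -24 + 10*√2 ≈ -9.8579)
(-300 + E)*36 = (-300 + (-24 + 10*√2))*36 = (-324 + 10*√2)*36 = -11664 + 360*√2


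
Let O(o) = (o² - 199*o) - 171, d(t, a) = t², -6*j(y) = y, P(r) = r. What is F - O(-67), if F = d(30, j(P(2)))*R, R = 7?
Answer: -11351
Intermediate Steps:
j(y) = -y/6
F = 6300 (F = 30²*7 = 900*7 = 6300)
O(o) = -171 + o² - 199*o
F - O(-67) = 6300 - (-171 + (-67)² - 199*(-67)) = 6300 - (-171 + 4489 + 13333) = 6300 - 1*17651 = 6300 - 17651 = -11351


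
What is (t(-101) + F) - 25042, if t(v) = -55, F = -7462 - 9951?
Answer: -42510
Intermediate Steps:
F = -17413
(t(-101) + F) - 25042 = (-55 - 17413) - 25042 = -17468 - 25042 = -42510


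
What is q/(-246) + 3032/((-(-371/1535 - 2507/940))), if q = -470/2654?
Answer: 31736515841535/30446048386 ≈ 1042.4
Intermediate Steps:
q = -235/1327 (q = -470*1/2654 = -235/1327 ≈ -0.17709)
q/(-246) + 3032/((-(-371/1535 - 2507/940))) = -235/1327/(-246) + 3032/((-(-371/1535 - 2507/940))) = -235/1327*(-1/246) + 3032/((-(-371*1/1535 - 2507*1/940))) = 235/326442 + 3032/((-(-371/1535 - 2507/940))) = 235/326442 + 3032/((-1*(-839397/288580))) = 235/326442 + 3032/(839397/288580) = 235/326442 + 3032*(288580/839397) = 235/326442 + 874974560/839397 = 31736515841535/30446048386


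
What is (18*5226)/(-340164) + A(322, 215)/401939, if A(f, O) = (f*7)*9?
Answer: -858584193/3797921611 ≈ -0.22607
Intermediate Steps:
A(f, O) = 63*f (A(f, O) = (7*f)*9 = 63*f)
(18*5226)/(-340164) + A(322, 215)/401939 = (18*5226)/(-340164) + (63*322)/401939 = 94068*(-1/340164) + 20286*(1/401939) = -2613/9449 + 20286/401939 = -858584193/3797921611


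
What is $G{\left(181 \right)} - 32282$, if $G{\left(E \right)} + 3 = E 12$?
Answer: $-30113$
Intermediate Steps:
$G{\left(E \right)} = -3 + 12 E$ ($G{\left(E \right)} = -3 + E 12 = -3 + 12 E$)
$G{\left(181 \right)} - 32282 = \left(-3 + 12 \cdot 181\right) - 32282 = \left(-3 + 2172\right) - 32282 = 2169 - 32282 = -30113$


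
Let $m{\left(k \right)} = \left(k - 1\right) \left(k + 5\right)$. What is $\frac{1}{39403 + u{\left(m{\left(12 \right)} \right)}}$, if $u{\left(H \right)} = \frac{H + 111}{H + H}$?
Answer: $\frac{187}{7368510} \approx 2.5378 \cdot 10^{-5}$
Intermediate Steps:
$m{\left(k \right)} = \left(-1 + k\right) \left(5 + k\right)$
$u{\left(H \right)} = \frac{111 + H}{2 H}$
$\frac{1}{39403 + u{\left(m{\left(12 \right)} \right)}} = \frac{1}{39403 + \frac{111 + \left(-5 + 12^{2} + 4 \cdot 12\right)}{2 \left(-5 + 12^{2} + 4 \cdot 12\right)}} = \frac{1}{39403 + \frac{111 + \left(-5 + 144 + 48\right)}{2 \left(-5 + 144 + 48\right)}} = \frac{1}{39403 + \frac{111 + 187}{2 \cdot 187}} = \frac{1}{39403 + \frac{1}{2} \cdot \frac{1}{187} \cdot 298} = \frac{1}{39403 + \frac{149}{187}} = \frac{1}{\frac{7368510}{187}} = \frac{187}{7368510}$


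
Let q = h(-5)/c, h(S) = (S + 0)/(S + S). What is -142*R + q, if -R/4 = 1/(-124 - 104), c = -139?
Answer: -39533/15846 ≈ -2.4948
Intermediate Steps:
h(S) = ½ (h(S) = S/((2*S)) = S*(1/(2*S)) = ½)
R = 1/57 (R = -4/(-124 - 104) = -4/(-228) = -4*(-1/228) = 1/57 ≈ 0.017544)
q = -1/278 (q = (½)/(-139) = (½)*(-1/139) = -1/278 ≈ -0.0035971)
-142*R + q = -142*1/57 - 1/278 = -142/57 - 1/278 = -39533/15846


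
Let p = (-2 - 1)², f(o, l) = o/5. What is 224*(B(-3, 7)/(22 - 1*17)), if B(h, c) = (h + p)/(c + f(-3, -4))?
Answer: 42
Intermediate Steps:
f(o, l) = o/5 (f(o, l) = o*(⅕) = o/5)
p = 9 (p = (-3)² = 9)
B(h, c) = (9 + h)/(-⅗ + c) (B(h, c) = (h + 9)/(c + (⅕)*(-3)) = (9 + h)/(c - ⅗) = (9 + h)/(-⅗ + c))
224*(B(-3, 7)/(22 - 1*17)) = 224*((5*(9 - 3)/(-3 + 5*7))/(22 - 1*17)) = 224*((5*6/(-3 + 35))/(22 - 17)) = 224*((5*6/32)/5) = 224*((5*(1/32)*6)*(⅕)) = 224*((15/16)*(⅕)) = 224*(3/16) = 42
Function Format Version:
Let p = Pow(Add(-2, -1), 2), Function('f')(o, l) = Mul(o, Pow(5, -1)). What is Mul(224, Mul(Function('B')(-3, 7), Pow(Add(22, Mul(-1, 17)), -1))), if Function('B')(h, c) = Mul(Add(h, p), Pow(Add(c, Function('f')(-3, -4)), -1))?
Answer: 42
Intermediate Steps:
Function('f')(o, l) = Mul(Rational(1, 5), o) (Function('f')(o, l) = Mul(o, Rational(1, 5)) = Mul(Rational(1, 5), o))
p = 9 (p = Pow(-3, 2) = 9)
Function('B')(h, c) = Mul(Pow(Add(Rational(-3, 5), c), -1), Add(9, h)) (Function('B')(h, c) = Mul(Add(h, 9), Pow(Add(c, Mul(Rational(1, 5), -3)), -1)) = Mul(Add(9, h), Pow(Add(c, Rational(-3, 5)), -1)) = Mul(Add(9, h), Pow(Add(Rational(-3, 5), c), -1)) = Mul(Pow(Add(Rational(-3, 5), c), -1), Add(9, h)))
Mul(224, Mul(Function('B')(-3, 7), Pow(Add(22, Mul(-1, 17)), -1))) = Mul(224, Mul(Mul(5, Pow(Add(-3, Mul(5, 7)), -1), Add(9, -3)), Pow(Add(22, Mul(-1, 17)), -1))) = Mul(224, Mul(Mul(5, Pow(Add(-3, 35), -1), 6), Pow(Add(22, -17), -1))) = Mul(224, Mul(Mul(5, Pow(32, -1), 6), Pow(5, -1))) = Mul(224, Mul(Mul(5, Rational(1, 32), 6), Rational(1, 5))) = Mul(224, Mul(Rational(15, 16), Rational(1, 5))) = Mul(224, Rational(3, 16)) = 42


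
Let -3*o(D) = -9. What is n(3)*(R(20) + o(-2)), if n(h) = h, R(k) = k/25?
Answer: 57/5 ≈ 11.400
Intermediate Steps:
o(D) = 3 (o(D) = -1/3*(-9) = 3)
R(k) = k/25 (R(k) = k*(1/25) = k/25)
n(3)*(R(20) + o(-2)) = 3*((1/25)*20 + 3) = 3*(4/5 + 3) = 3*(19/5) = 57/5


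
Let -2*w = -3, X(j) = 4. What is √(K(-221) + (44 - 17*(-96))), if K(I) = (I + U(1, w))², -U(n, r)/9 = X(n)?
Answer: 15*√301 ≈ 260.24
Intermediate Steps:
w = 3/2 (w = -½*(-3) = 3/2 ≈ 1.5000)
U(n, r) = -36 (U(n, r) = -9*4 = -36)
K(I) = (-36 + I)² (K(I) = (I - 36)² = (-36 + I)²)
√(K(-221) + (44 - 17*(-96))) = √((-36 - 221)² + (44 - 17*(-96))) = √((-257)² + (44 + 1632)) = √(66049 + 1676) = √67725 = 15*√301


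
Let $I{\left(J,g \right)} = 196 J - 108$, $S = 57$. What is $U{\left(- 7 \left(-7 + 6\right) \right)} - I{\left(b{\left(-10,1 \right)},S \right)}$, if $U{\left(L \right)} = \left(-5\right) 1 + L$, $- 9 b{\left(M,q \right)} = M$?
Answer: $- \frac{970}{9} \approx -107.78$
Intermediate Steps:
$b{\left(M,q \right)} = - \frac{M}{9}$
$I{\left(J,g \right)} = -108 + 196 J$
$U{\left(L \right)} = -5 + L$
$U{\left(- 7 \left(-7 + 6\right) \right)} - I{\left(b{\left(-10,1 \right)},S \right)} = \left(-5 - 7 \left(-7 + 6\right)\right) - \left(-108 + 196 \left(\left(- \frac{1}{9}\right) \left(-10\right)\right)\right) = \left(-5 - -7\right) - \left(-108 + 196 \cdot \frac{10}{9}\right) = \left(-5 + 7\right) - \left(-108 + \frac{1960}{9}\right) = 2 - \frac{988}{9} = - \frac{970}{9}$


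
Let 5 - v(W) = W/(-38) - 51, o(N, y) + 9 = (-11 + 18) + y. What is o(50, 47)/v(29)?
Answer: 570/719 ≈ 0.79277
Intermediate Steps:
o(N, y) = -2 + y (o(N, y) = -9 + ((-11 + 18) + y) = -9 + (7 + y) = -2 + y)
v(W) = 56 + W/38 (v(W) = 5 - (W/(-38) - 51) = 5 - (-W/38 - 51) = 5 - (-51 - W/38) = 5 + (51 + W/38) = 56 + W/38)
o(50, 47)/v(29) = (-2 + 47)/(56 + (1/38)*29) = 45/(56 + 29/38) = 45/(2157/38) = 45*(38/2157) = 570/719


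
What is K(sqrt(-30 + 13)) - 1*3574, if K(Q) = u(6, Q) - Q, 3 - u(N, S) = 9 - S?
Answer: -3580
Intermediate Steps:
u(N, S) = -6 + S (u(N, S) = 3 - (9 - S) = 3 + (-9 + S) = -6 + S)
K(Q) = -6 (K(Q) = (-6 + Q) - Q = -6)
K(sqrt(-30 + 13)) - 1*3574 = -6 - 1*3574 = -6 - 3574 = -3580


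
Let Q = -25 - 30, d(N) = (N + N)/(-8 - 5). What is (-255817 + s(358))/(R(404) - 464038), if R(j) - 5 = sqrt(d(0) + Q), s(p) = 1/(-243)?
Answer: 7211482561139/13081092477498 + 15540883*I*sqrt(55)/13081092477498 ≈ 0.55129 + 8.8107e-6*I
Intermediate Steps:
d(N) = -2*N/13 (d(N) = (2*N)/(-13) = (2*N)*(-1/13) = -2*N/13)
Q = -55
s(p) = -1/243
R(j) = 5 + I*sqrt(55) (R(j) = 5 + sqrt(-2/13*0 - 55) = 5 + sqrt(0 - 55) = 5 + sqrt(-55) = 5 + I*sqrt(55))
(-255817 + s(358))/(R(404) - 464038) = (-255817 - 1/243)/((5 + I*sqrt(55)) - 464038) = -62163532/(243*(-464033 + I*sqrt(55)))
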